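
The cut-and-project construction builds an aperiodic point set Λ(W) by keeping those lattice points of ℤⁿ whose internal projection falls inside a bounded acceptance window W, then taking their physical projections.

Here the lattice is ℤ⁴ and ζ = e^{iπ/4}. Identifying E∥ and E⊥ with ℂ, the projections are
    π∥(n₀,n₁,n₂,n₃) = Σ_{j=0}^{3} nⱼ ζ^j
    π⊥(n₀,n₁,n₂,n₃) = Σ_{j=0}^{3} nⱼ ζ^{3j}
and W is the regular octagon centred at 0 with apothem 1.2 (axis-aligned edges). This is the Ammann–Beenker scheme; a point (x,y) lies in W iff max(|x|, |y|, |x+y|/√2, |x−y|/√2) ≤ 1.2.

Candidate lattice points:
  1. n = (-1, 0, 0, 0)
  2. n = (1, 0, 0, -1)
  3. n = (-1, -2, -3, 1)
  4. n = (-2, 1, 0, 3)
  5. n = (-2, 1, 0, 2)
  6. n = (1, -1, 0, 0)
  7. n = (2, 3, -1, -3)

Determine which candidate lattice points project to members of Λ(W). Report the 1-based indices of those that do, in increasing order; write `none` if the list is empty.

1, 2

Internal map: ζ^{3j} for j=0..3 gives (1,0), (−√2/2,√2/2), (0,−1), (√2/2,√2/2).
#1 (-1, 0, 0, 0): internal (-1.000000, 0.000000); octagon support 1.000000 vs apothem 1.2 → ∈ W
#2 (1, 0, 0, -1): internal (0.292893, -0.707107); octagon support 0.707107 vs apothem 1.2 → ∈ W
#3 (-1, -2, -3, 1): internal (1.121320, 2.292893); octagon support 2.414214 vs apothem 1.2 → ∉ W
#4 (-2, 1, 0, 3): internal (-0.585786, 2.828427); octagon support 2.828427 vs apothem 1.2 → ∉ W
#5 (-2, 1, 0, 2): internal (-1.292893, 2.121320); octagon support 2.414214 vs apothem 1.2 → ∉ W
#6 (1, -1, 0, 0): internal (1.707107, -0.707107); octagon support 1.707107 vs apothem 1.2 → ∉ W
#7 (2, 3, -1, -3): internal (-2.242641, 1.000000); octagon support 2.292893 vs apothem 1.2 → ∉ W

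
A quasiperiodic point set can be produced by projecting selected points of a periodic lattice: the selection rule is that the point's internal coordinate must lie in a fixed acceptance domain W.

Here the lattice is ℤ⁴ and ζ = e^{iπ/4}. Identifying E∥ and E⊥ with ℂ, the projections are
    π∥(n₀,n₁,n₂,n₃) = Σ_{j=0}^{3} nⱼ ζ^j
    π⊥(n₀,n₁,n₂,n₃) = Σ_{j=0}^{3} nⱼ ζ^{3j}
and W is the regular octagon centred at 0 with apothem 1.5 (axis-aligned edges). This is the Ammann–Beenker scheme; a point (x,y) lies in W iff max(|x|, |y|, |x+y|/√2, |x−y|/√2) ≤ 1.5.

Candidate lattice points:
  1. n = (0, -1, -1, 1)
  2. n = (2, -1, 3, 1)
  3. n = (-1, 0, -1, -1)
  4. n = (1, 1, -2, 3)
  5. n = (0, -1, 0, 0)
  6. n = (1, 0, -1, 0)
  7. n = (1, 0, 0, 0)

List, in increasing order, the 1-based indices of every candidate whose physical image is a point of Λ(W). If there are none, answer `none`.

Internal map: ζ^{3j} for j=0..3 gives (1,0), (−√2/2,√2/2), (0,−1), (√2/2,√2/2).
candidate 1: n = (0, -1, -1, 1) → π⊥ ≈ (+1.41421, +1.00000); max(|x|,|y|,|x±y|/√2) = 1.70711 > 1.5 ⇒ ∉ W
candidate 2: n = (2, -1, 3, 1) → π⊥ ≈ (+3.41421, -3.00000); max(|x|,|y|,|x±y|/√2) = 4.53553 > 1.5 ⇒ ∉ W
candidate 3: n = (-1, 0, -1, -1) → π⊥ ≈ (-1.70711, +0.29289); max(|x|,|y|,|x±y|/√2) = 1.70711 > 1.5 ⇒ ∉ W
candidate 4: n = (1, 1, -2, 3) → π⊥ ≈ (+2.41421, +4.82843); max(|x|,|y|,|x±y|/√2) = 5.12132 > 1.5 ⇒ ∉ W
candidate 5: n = (0, -1, 0, 0) → π⊥ ≈ (+0.70711, -0.70711); max(|x|,|y|,|x±y|/√2) = 1.00000 ≤ 1.5 ⇒ ∈ W
candidate 6: n = (1, 0, -1, 0) → π⊥ ≈ (+1.00000, +1.00000); max(|x|,|y|,|x±y|/√2) = 1.41421 ≤ 1.5 ⇒ ∈ W
candidate 7: n = (1, 0, 0, 0) → π⊥ ≈ (+1.00000, +0.00000); max(|x|,|y|,|x±y|/√2) = 1.00000 ≤ 1.5 ⇒ ∈ W

5, 6, 7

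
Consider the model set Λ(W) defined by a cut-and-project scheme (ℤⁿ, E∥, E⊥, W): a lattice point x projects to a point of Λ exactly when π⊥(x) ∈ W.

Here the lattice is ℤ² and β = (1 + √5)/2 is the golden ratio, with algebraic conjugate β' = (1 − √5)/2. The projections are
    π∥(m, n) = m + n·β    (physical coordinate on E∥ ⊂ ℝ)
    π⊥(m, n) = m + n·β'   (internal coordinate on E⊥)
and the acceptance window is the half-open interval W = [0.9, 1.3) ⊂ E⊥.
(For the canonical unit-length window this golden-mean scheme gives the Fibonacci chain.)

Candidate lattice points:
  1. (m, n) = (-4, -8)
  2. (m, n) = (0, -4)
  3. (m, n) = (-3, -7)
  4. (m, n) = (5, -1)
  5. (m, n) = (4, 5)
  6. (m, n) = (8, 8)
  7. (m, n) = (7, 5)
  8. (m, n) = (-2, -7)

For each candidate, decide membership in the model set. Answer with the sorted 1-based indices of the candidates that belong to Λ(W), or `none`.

Numerically β ≈ 1.618034 and β' = −1/β ≈ -0.618034.
candidate 1: (m,n)=(-4,-8) → π∥ = -4-8·β ≈ -16.944272, π⊥ = -4-8·β' ≈ 0.944272 ∈ [0.9, 1.3) ⇒ IN Λ
candidate 2: (m,n)=(0,-4) → π∥ = 0-4·β ≈ -6.472136, π⊥ = 0-4·β' ≈ 2.472136 ∉ [0.9, 1.3) ⇒ out
candidate 3: (m,n)=(-3,-7) → π∥ = -3-7·β ≈ -14.326238, π⊥ = -3-7·β' ≈ 1.326238 ∉ [0.9, 1.3) ⇒ out
candidate 4: (m,n)=(5,-1) → π∥ = 5-1·β ≈ 3.381966, π⊥ = 5-1·β' ≈ 5.618034 ∉ [0.9, 1.3) ⇒ out
candidate 5: (m,n)=(4,5) → π∥ = 4+5·β ≈ 12.090170, π⊥ = 4+5·β' ≈ 0.909830 ∈ [0.9, 1.3) ⇒ IN Λ
candidate 6: (m,n)=(8,8) → π∥ = 8+8·β ≈ 20.944272, π⊥ = 8+8·β' ≈ 3.055728 ∉ [0.9, 1.3) ⇒ out
candidate 7: (m,n)=(7,5) → π∥ = 7+5·β ≈ 15.090170, π⊥ = 7+5·β' ≈ 3.909830 ∉ [0.9, 1.3) ⇒ out
candidate 8: (m,n)=(-2,-7) → π∥ = -2-7·β ≈ -13.326238, π⊥ = -2-7·β' ≈ 2.326238 ∉ [0.9, 1.3) ⇒ out

1, 5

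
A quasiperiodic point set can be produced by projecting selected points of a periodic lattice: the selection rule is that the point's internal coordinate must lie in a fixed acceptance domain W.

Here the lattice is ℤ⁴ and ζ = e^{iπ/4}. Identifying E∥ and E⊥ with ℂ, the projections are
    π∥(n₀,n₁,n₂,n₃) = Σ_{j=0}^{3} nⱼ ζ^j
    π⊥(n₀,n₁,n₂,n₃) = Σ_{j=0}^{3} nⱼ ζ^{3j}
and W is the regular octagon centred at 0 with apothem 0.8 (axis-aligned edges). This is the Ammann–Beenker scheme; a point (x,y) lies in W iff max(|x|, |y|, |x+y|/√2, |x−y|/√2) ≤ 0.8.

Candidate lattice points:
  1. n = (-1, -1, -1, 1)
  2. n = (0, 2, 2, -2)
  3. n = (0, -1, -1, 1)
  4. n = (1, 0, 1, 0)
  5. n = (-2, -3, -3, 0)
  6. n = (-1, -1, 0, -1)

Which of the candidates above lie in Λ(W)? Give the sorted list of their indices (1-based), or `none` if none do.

none

With ζ = e^{iπ/4} the internal vectors are ζ^0,ζ^3,ζ^6,ζ^9.
#1 (-1, -1, -1, 1): internal (0.41421, 1.00000); octagon support 1.00000 vs apothem 0.8 → ∉ W
#2 (0, 2, 2, -2): internal (-2.82843, -2.00000); octagon support 3.41421 vs apothem 0.8 → ∉ W
#3 (0, -1, -1, 1): internal (1.41421, 1.00000); octagon support 1.70711 vs apothem 0.8 → ∉ W
#4 (1, 0, 1, 0): internal (1.00000, -1.00000); octagon support 1.41421 vs apothem 0.8 → ∉ W
#5 (-2, -3, -3, 0): internal (0.12132, 0.87868); octagon support 0.87868 vs apothem 0.8 → ∉ W
#6 (-1, -1, 0, -1): internal (-1.00000, -1.41421); octagon support 1.70711 vs apothem 0.8 → ∉ W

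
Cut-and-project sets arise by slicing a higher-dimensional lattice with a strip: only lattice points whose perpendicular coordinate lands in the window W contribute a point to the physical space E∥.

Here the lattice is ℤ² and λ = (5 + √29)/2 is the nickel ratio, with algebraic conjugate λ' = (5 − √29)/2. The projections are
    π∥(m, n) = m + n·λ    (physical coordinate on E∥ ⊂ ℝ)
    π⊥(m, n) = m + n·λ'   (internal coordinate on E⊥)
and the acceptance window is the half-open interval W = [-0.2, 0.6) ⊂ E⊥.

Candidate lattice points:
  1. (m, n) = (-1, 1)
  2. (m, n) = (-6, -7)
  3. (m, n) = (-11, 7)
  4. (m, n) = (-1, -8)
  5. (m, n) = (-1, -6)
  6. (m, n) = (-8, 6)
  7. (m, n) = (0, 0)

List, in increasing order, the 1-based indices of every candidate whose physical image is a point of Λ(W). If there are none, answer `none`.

λ' = (5−√29)/2 ≈ -0.1926.
#1 (-1,1): internal coord -1 + (1)·λ' = -1.1926; -1.1926 ∉ [-0.2, 0.6) → out
#2 (-6,-7): internal coord -6 + (-7)·λ' = -4.6519; -4.6519 ∉ [-0.2, 0.6) → out
#3 (-11,7): internal coord -11 + (7)·λ' = -12.3481; -12.3481 ∉ [-0.2, 0.6) → out
#4 (-1,-8): internal coord -1 + (-8)·λ' = +0.5407; +0.5407 ∈ [-0.2, 0.6) → IN Λ
#5 (-1,-6): internal coord -1 + (-6)·λ' = +0.1555; +0.1555 ∈ [-0.2, 0.6) → IN Λ
#6 (-8,6): internal coord -8 + (6)·λ' = -9.1555; -9.1555 ∉ [-0.2, 0.6) → out
#7 (0,0): internal coord 0 + (0)·λ' = +0.0000; +0.0000 ∈ [-0.2, 0.6) → IN Λ

4, 5, 7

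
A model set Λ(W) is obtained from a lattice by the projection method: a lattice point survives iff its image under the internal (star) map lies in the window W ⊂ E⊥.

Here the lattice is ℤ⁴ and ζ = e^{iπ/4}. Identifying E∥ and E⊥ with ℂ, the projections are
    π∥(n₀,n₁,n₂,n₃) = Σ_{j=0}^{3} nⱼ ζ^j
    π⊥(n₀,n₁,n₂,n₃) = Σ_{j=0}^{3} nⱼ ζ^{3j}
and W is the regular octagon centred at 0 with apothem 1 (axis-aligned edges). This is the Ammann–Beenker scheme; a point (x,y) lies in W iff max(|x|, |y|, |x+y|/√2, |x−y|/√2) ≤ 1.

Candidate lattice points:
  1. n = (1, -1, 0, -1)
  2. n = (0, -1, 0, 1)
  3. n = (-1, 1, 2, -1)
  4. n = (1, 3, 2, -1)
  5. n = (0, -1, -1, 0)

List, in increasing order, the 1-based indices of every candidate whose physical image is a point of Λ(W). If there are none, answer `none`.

5

π⊥(n) = n₀ + n₁ζ³ + n₂ζ⁶ + n₃ζ⁹ where ζ = e^{iπ/4}.
candidate 1: n = (1, -1, 0, -1) → π⊥ ≈ (+1.0000, -1.4142); max(|x|,|y|,|x±y|/√2) = 1.7071 > 1 ⇒ ∉ W
candidate 2: n = (0, -1, 0, 1) → π⊥ ≈ (+1.4142, +0.0000); max(|x|,|y|,|x±y|/√2) = 1.4142 > 1 ⇒ ∉ W
candidate 3: n = (-1, 1, 2, -1) → π⊥ ≈ (-2.4142, -2.0000); max(|x|,|y|,|x±y|/√2) = 3.1213 > 1 ⇒ ∉ W
candidate 4: n = (1, 3, 2, -1) → π⊥ ≈ (-1.8284, -0.5858); max(|x|,|y|,|x±y|/√2) = 1.8284 > 1 ⇒ ∉ W
candidate 5: n = (0, -1, -1, 0) → π⊥ ≈ (+0.7071, +0.2929); max(|x|,|y|,|x±y|/√2) = 0.7071 ≤ 1 ⇒ ∈ W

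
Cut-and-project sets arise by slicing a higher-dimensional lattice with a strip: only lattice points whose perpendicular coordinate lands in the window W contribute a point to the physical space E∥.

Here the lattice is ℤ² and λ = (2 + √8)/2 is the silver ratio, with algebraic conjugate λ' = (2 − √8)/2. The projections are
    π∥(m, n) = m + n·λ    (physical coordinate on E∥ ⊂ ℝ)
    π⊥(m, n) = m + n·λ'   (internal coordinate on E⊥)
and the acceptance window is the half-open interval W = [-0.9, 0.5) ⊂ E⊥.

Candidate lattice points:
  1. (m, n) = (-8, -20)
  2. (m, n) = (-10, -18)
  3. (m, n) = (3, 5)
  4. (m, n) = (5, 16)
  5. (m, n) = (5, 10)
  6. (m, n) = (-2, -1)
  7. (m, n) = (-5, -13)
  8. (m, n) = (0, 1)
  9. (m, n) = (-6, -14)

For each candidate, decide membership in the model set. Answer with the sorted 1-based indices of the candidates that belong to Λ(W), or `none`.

1, 7, 8, 9

Compute λ' = (2−√8)/2 = -0.414214, so π⊥(m,n) = m -0.414214·n.
#1 (-8,-20): internal coord -8 + (-20)·λ' = +0.284271; +0.284271 ∈ [-0.9, 0.5) → IN Λ
#2 (-10,-18): internal coord -10 + (-18)·λ' = -2.544156; -2.544156 ∉ [-0.9, 0.5) → out
#3 (3,5): internal coord 3 + (5)·λ' = +0.928932; +0.928932 ∉ [-0.9, 0.5) → out
#4 (5,16): internal coord 5 + (16)·λ' = -1.627417; -1.627417 ∉ [-0.9, 0.5) → out
#5 (5,10): internal coord 5 + (10)·λ' = +0.857864; +0.857864 ∉ [-0.9, 0.5) → out
#6 (-2,-1): internal coord -2 + (-1)·λ' = -1.585786; -1.585786 ∉ [-0.9, 0.5) → out
#7 (-5,-13): internal coord -5 + (-13)·λ' = +0.384776; +0.384776 ∈ [-0.9, 0.5) → IN Λ
#8 (0,1): internal coord 0 + (1)·λ' = -0.414214; -0.414214 ∈ [-0.9, 0.5) → IN Λ
#9 (-6,-14): internal coord -6 + (-14)·λ' = -0.201010; -0.201010 ∈ [-0.9, 0.5) → IN Λ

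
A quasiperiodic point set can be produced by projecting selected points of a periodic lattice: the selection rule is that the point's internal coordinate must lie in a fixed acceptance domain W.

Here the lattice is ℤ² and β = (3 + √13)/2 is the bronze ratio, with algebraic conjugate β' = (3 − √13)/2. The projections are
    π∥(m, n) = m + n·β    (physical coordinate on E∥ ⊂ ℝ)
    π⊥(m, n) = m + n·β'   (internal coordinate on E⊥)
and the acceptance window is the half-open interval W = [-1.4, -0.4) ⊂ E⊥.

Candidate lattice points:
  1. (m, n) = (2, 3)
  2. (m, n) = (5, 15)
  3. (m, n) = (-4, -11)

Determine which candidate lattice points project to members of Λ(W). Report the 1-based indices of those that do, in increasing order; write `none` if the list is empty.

Compute β' = (3−√13)/2 = -0.3028, so π⊥(m,n) = m -0.3028·n.
#1 (2,3): internal coord 2 + (3)·β' = +1.0917; +1.0917 ∉ [-1.4, -0.4) → out
#2 (5,15): internal coord 5 + (15)·β' = +0.4584; +0.4584 ∉ [-1.4, -0.4) → out
#3 (-4,-11): internal coord -4 + (-11)·β' = -0.6695; -0.6695 ∈ [-1.4, -0.4) → IN Λ

3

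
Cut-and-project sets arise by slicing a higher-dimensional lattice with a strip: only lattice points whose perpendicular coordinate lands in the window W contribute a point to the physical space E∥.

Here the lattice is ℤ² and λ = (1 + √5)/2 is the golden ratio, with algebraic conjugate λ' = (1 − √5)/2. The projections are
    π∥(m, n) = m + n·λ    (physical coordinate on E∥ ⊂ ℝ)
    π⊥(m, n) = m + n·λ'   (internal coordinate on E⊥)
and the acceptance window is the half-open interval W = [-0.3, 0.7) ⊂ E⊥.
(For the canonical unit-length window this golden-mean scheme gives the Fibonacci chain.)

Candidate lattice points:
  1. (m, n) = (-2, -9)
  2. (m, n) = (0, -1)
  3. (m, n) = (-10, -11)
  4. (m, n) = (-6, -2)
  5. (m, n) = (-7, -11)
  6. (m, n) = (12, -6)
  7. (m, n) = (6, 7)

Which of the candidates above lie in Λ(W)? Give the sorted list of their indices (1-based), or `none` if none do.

2, 5

Compute λ' = (1−√5)/2 = -0.6180, so π⊥(m,n) = m -0.6180·n.
[1] lift (-2,-9): star map gives 3.5623; window check -0.3 ≤ 3.5623 < 0.7 is false → out
[2] lift (0,-1): star map gives 0.6180; window check -0.3 ≤ 0.6180 < 0.7 is true → IN Λ
[3] lift (-10,-11): star map gives -3.2016; window check -0.3 ≤ -3.2016 < 0.7 is false → out
[4] lift (-6,-2): star map gives -4.7639; window check -0.3 ≤ -4.7639 < 0.7 is false → out
[5] lift (-7,-11): star map gives -0.2016; window check -0.3 ≤ -0.2016 < 0.7 is true → IN Λ
[6] lift (12,-6): star map gives 15.7082; window check -0.3 ≤ 15.7082 < 0.7 is false → out
[7] lift (6,7): star map gives 1.6738; window check -0.3 ≤ 1.6738 < 0.7 is false → out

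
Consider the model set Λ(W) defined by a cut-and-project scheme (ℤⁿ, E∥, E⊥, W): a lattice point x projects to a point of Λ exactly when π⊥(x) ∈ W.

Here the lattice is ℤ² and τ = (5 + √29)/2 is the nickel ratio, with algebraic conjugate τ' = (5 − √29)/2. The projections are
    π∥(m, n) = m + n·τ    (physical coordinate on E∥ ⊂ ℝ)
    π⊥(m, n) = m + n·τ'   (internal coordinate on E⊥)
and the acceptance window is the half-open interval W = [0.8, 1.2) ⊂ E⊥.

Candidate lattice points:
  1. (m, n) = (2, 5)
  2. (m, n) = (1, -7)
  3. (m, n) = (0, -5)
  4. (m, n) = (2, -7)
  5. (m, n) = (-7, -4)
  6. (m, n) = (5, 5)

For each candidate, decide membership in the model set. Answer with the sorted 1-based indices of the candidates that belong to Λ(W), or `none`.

Compute τ' = (5−√29)/2 = -0.19258, so π⊥(m,n) = m -0.19258·n.
#1 (2,5): internal coord 2 + (5)·τ' = +1.03709; +1.03709 ∈ [0.8, 1.2) → IN Λ
#2 (1,-7): internal coord 1 + (-7)·τ' = +2.34808; +2.34808 ∉ [0.8, 1.2) → out
#3 (0,-5): internal coord 0 + (-5)·τ' = +0.96291; +0.96291 ∈ [0.8, 1.2) → IN Λ
#4 (2,-7): internal coord 2 + (-7)·τ' = +3.34808; +3.34808 ∉ [0.8, 1.2) → out
#5 (-7,-4): internal coord -7 + (-4)·τ' = -6.22967; -6.22967 ∉ [0.8, 1.2) → out
#6 (5,5): internal coord 5 + (5)·τ' = +4.03709; +4.03709 ∉ [0.8, 1.2) → out

1, 3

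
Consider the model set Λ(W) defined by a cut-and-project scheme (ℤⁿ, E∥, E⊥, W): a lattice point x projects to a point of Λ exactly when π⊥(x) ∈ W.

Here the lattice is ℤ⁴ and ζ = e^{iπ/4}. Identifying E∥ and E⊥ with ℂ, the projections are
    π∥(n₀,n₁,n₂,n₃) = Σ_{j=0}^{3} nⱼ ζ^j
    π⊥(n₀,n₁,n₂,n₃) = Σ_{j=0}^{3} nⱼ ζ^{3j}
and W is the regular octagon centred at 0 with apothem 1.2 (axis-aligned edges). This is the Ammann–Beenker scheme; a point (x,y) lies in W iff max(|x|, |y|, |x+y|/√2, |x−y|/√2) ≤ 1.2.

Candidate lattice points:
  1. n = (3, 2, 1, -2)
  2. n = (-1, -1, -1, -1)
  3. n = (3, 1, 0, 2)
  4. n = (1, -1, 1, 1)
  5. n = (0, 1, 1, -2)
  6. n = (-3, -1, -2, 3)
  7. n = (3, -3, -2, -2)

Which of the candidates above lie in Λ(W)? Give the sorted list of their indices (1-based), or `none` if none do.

1, 2

Internal map: ζ^{3j} for j=0..3 gives (1,0), (−√2/2,√2/2), (0,−1), (√2/2,√2/2).
#1 (3, 2, 1, -2): internal (0.17157, -1.00000); octagon support 1.00000 vs apothem 1.2 → ∈ W
#2 (-1, -1, -1, -1): internal (-1.00000, -0.41421); octagon support 1.00000 vs apothem 1.2 → ∈ W
#3 (3, 1, 0, 2): internal (3.70711, 2.12132); octagon support 4.12132 vs apothem 1.2 → ∉ W
#4 (1, -1, 1, 1): internal (2.41421, -1.00000); octagon support 2.41421 vs apothem 1.2 → ∉ W
#5 (0, 1, 1, -2): internal (-2.12132, -1.70711); octagon support 2.70711 vs apothem 1.2 → ∉ W
#6 (-3, -1, -2, 3): internal (-0.17157, 3.41421); octagon support 3.41421 vs apothem 1.2 → ∉ W
#7 (3, -3, -2, -2): internal (3.70711, -1.53553); octagon support 3.70711 vs apothem 1.2 → ∉ W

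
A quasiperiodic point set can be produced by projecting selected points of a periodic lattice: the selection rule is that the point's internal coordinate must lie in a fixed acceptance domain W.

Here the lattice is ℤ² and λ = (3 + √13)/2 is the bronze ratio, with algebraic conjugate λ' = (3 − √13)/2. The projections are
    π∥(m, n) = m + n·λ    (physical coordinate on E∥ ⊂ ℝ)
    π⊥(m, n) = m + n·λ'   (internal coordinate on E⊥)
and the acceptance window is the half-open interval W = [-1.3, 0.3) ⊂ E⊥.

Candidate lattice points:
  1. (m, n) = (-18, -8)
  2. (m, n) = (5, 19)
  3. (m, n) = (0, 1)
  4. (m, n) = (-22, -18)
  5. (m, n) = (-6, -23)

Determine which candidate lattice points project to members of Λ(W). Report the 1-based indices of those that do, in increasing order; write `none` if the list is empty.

2, 3

Numerically λ ≈ 3.3028 and λ' = −1/λ ≈ -0.3028.
candidate 1: (m,n)=(-18,-8) → π∥ = -18-8·λ ≈ -44.4222, π⊥ = -18-8·λ' ≈ -15.5778 ∉ [-1.3, 0.3) ⇒ out
candidate 2: (m,n)=(5,19) → π∥ = 5+19·λ ≈ 67.7527, π⊥ = 5+19·λ' ≈ -0.7527 ∈ [-1.3, 0.3) ⇒ IN Λ
candidate 3: (m,n)=(0,1) → π∥ = 0+1·λ ≈ 3.3028, π⊥ = 0+1·λ' ≈ -0.3028 ∈ [-1.3, 0.3) ⇒ IN Λ
candidate 4: (m,n)=(-22,-18) → π∥ = -22-18·λ ≈ -81.4500, π⊥ = -22-18·λ' ≈ -16.5500 ∉ [-1.3, 0.3) ⇒ out
candidate 5: (m,n)=(-6,-23) → π∥ = -6-23·λ ≈ -81.9638, π⊥ = -6-23·λ' ≈ 0.9638 ∉ [-1.3, 0.3) ⇒ out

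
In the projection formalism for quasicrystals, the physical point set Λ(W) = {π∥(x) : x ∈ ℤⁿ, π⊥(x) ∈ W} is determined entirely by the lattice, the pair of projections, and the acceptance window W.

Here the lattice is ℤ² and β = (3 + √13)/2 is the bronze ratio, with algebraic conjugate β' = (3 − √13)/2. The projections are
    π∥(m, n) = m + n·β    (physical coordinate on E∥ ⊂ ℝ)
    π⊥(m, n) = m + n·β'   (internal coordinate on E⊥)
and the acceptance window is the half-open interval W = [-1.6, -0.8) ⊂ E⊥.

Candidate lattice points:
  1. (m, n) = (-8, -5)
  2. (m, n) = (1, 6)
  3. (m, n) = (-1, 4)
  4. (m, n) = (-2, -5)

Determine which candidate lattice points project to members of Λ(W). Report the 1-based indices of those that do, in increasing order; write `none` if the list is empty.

2

β' = (3−√13)/2 ≈ -0.302776.
#1 (-8,-5): internal coord -8 + (-5)·β' = -6.486122; -6.486122 ∉ [-1.6, -0.8) → out
#2 (1,6): internal coord 1 + (6)·β' = -0.816654; -0.816654 ∈ [-1.6, -0.8) → IN Λ
#3 (-1,4): internal coord -1 + (4)·β' = -2.211103; -2.211103 ∉ [-1.6, -0.8) → out
#4 (-2,-5): internal coord -2 + (-5)·β' = -0.486122; -0.486122 ∉ [-1.6, -0.8) → out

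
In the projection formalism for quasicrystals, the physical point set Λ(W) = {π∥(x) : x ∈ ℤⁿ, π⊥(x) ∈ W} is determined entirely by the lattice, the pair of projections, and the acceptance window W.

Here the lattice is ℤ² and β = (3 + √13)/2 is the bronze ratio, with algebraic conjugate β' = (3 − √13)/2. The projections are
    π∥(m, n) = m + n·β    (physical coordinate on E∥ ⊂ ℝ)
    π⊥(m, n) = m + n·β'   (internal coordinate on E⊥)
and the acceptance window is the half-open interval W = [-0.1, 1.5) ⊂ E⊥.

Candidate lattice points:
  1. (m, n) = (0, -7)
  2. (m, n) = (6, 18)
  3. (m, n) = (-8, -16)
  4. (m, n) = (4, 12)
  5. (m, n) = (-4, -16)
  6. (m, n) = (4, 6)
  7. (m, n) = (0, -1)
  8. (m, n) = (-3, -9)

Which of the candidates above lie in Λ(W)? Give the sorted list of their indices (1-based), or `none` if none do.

Compute β' = (3−√13)/2 = -0.30278, so π⊥(m,n) = m -0.30278·n.
[1] lift (0,-7): star map gives 2.11943; window check -0.1 ≤ 2.11943 < 1.5 is false → out
[2] lift (6,18): star map gives 0.55004; window check -0.1 ≤ 0.55004 < 1.5 is true → IN Λ
[3] lift (-8,-16): star map gives -3.15559; window check -0.1 ≤ -3.15559 < 1.5 is false → out
[4] lift (4,12): star map gives 0.36669; window check -0.1 ≤ 0.36669 < 1.5 is true → IN Λ
[5] lift (-4,-16): star map gives 0.84441; window check -0.1 ≤ 0.84441 < 1.5 is true → IN Λ
[6] lift (4,6): star map gives 2.18335; window check -0.1 ≤ 2.18335 < 1.5 is false → out
[7] lift (0,-1): star map gives 0.30278; window check -0.1 ≤ 0.30278 < 1.5 is true → IN Λ
[8] lift (-3,-9): star map gives -0.27502; window check -0.1 ≤ -0.27502 < 1.5 is false → out

2, 4, 5, 7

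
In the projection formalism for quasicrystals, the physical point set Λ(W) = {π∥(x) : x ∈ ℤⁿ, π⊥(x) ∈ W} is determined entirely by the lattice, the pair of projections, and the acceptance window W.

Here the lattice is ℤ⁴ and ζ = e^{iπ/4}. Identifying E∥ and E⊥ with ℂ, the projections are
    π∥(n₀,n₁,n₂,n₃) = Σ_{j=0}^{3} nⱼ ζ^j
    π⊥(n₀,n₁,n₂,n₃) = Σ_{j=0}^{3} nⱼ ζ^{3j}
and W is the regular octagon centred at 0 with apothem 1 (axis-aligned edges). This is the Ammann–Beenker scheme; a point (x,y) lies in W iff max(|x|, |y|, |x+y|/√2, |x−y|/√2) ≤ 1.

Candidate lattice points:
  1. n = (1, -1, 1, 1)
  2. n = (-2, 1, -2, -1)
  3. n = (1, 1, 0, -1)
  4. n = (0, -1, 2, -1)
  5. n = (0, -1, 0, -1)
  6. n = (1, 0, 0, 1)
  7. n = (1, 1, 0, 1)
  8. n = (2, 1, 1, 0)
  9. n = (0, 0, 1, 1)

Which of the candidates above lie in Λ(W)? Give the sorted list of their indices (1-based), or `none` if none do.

With ζ = e^{iπ/4} the internal vectors are ζ^0,ζ^3,ζ^6,ζ^9.
candidate 1: n = (1, -1, 1, 1) → π⊥ ≈ (+2.4142, -1.0000); max(|x|,|y|,|x±y|/√2) = 2.4142 > 1 ⇒ ∉ W
candidate 2: n = (-2, 1, -2, -1) → π⊥ ≈ (-3.4142, +2.0000); max(|x|,|y|,|x±y|/√2) = 3.8284 > 1 ⇒ ∉ W
candidate 3: n = (1, 1, 0, -1) → π⊥ ≈ (-0.4142, +0.0000); max(|x|,|y|,|x±y|/√2) = 0.4142 ≤ 1 ⇒ ∈ W
candidate 4: n = (0, -1, 2, -1) → π⊥ ≈ (+0.0000, -3.4142); max(|x|,|y|,|x±y|/√2) = 3.4142 > 1 ⇒ ∉ W
candidate 5: n = (0, -1, 0, -1) → π⊥ ≈ (+0.0000, -1.4142); max(|x|,|y|,|x±y|/√2) = 1.4142 > 1 ⇒ ∉ W
candidate 6: n = (1, 0, 0, 1) → π⊥ ≈ (+1.7071, +0.7071); max(|x|,|y|,|x±y|/√2) = 1.7071 > 1 ⇒ ∉ W
candidate 7: n = (1, 1, 0, 1) → π⊥ ≈ (+1.0000, +1.4142); max(|x|,|y|,|x±y|/√2) = 1.7071 > 1 ⇒ ∉ W
candidate 8: n = (2, 1, 1, 0) → π⊥ ≈ (+1.2929, -0.2929); max(|x|,|y|,|x±y|/√2) = 1.2929 > 1 ⇒ ∉ W
candidate 9: n = (0, 0, 1, 1) → π⊥ ≈ (+0.7071, -0.2929); max(|x|,|y|,|x±y|/√2) = 0.7071 ≤ 1 ⇒ ∈ W

3, 9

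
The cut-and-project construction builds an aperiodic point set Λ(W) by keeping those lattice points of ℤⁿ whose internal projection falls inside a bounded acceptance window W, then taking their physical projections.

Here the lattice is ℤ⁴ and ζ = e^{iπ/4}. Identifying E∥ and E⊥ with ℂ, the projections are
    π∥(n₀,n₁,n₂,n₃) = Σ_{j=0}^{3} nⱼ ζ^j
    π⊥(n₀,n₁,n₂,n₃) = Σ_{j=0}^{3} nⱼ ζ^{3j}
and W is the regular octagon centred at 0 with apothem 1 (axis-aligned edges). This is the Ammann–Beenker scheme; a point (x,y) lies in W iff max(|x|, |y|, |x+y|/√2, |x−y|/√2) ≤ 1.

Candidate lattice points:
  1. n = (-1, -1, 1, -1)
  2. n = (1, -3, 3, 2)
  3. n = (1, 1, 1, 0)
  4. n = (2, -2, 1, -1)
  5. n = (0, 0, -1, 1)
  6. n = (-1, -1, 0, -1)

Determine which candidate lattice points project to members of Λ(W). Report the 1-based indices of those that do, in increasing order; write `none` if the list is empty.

3

Internal map: ζ^{3j} for j=0..3 gives (1,0), (−√2/2,√2/2), (0,−1), (√2/2,√2/2).
#1 (-1, -1, 1, -1): internal (-1.0000, -2.4142); octagon support 2.4142 vs apothem 1 → ∉ W
#2 (1, -3, 3, 2): internal (4.5355, -3.7071); octagon support 5.8284 vs apothem 1 → ∉ W
#3 (1, 1, 1, 0): internal (0.2929, -0.2929); octagon support 0.4142 vs apothem 1 → ∈ W
#4 (2, -2, 1, -1): internal (2.7071, -3.1213); octagon support 4.1213 vs apothem 1 → ∉ W
#5 (0, 0, -1, 1): internal (0.7071, 1.7071); octagon support 1.7071 vs apothem 1 → ∉ W
#6 (-1, -1, 0, -1): internal (-1.0000, -1.4142); octagon support 1.7071 vs apothem 1 → ∉ W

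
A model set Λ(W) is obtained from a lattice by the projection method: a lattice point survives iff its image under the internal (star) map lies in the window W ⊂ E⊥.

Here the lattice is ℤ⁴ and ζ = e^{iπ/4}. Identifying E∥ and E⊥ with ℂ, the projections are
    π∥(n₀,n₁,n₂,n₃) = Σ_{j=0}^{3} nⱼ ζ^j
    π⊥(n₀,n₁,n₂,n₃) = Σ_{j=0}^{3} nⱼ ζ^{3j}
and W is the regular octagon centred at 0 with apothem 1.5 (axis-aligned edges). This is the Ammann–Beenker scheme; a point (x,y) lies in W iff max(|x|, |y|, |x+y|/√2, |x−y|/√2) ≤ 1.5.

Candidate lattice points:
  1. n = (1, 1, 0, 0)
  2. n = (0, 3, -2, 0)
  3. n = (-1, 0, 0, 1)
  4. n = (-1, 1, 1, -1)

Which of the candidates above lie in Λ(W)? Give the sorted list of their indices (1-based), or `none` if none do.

1, 3

Internal map: ζ^{3j} for j=0..3 gives (1,0), (−√2/2,√2/2), (0,−1), (√2/2,√2/2).
#1 (1, 1, 0, 0): internal (0.292893, 0.707107); octagon support 0.707107 vs apothem 1.5 → ∈ W
#2 (0, 3, -2, 0): internal (-2.121320, 4.121320); octagon support 4.414214 vs apothem 1.5 → ∉ W
#3 (-1, 0, 0, 1): internal (-0.292893, 0.707107); octagon support 0.707107 vs apothem 1.5 → ∈ W
#4 (-1, 1, 1, -1): internal (-2.414214, -1.000000); octagon support 2.414214 vs apothem 1.5 → ∉ W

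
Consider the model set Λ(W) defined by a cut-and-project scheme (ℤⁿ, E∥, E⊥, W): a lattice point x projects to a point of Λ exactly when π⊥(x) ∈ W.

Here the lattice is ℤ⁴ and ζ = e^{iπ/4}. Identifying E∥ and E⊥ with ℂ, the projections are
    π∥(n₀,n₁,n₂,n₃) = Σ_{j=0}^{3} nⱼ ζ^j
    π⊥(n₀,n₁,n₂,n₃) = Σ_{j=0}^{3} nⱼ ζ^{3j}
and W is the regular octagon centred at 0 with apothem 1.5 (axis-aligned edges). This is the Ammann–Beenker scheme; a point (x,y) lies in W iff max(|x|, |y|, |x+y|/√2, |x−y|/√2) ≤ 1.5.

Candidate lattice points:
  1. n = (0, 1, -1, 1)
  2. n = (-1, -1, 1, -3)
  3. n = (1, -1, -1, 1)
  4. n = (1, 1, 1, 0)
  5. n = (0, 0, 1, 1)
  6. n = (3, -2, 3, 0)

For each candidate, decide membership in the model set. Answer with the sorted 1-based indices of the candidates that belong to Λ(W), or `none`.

4, 5

With ζ = e^{iπ/4} the internal vectors are ζ^0,ζ^3,ζ^6,ζ^9.
#1 (0, 1, -1, 1): internal (0.0000, 2.4142); octagon support 2.4142 vs apothem 1.5 → ∉ W
#2 (-1, -1, 1, -3): internal (-2.4142, -3.8284); octagon support 4.4142 vs apothem 1.5 → ∉ W
#3 (1, -1, -1, 1): internal (2.4142, 1.0000); octagon support 2.4142 vs apothem 1.5 → ∉ W
#4 (1, 1, 1, 0): internal (0.2929, -0.2929); octagon support 0.4142 vs apothem 1.5 → ∈ W
#5 (0, 0, 1, 1): internal (0.7071, -0.2929); octagon support 0.7071 vs apothem 1.5 → ∈ W
#6 (3, -2, 3, 0): internal (4.4142, -4.4142); octagon support 6.2426 vs apothem 1.5 → ∉ W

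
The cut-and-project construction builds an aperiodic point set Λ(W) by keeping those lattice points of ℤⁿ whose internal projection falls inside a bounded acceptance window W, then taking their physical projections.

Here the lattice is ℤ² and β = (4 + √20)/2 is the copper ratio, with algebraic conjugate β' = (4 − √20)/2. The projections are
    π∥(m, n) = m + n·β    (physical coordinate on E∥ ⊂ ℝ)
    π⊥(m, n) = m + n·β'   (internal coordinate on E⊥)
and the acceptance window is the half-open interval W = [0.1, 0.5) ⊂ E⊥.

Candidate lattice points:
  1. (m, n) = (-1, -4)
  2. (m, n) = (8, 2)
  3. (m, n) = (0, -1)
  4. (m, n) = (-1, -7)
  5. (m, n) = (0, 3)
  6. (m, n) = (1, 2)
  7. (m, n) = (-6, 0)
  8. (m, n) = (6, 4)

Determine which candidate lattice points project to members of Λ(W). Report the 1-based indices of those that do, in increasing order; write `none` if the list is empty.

3

β' = (4−√20)/2 ≈ -0.236068.
[1] lift (-1,-4): star map gives -0.055728; window check 0.1 ≤ -0.055728 < 0.5 is false → out
[2] lift (8,2): star map gives 7.527864; window check 0.1 ≤ 7.527864 < 0.5 is false → out
[3] lift (0,-1): star map gives 0.236068; window check 0.1 ≤ 0.236068 < 0.5 is true → IN Λ
[4] lift (-1,-7): star map gives 0.652476; window check 0.1 ≤ 0.652476 < 0.5 is false → out
[5] lift (0,3): star map gives -0.708204; window check 0.1 ≤ -0.708204 < 0.5 is false → out
[6] lift (1,2): star map gives 0.527864; window check 0.1 ≤ 0.527864 < 0.5 is false → out
[7] lift (-6,0): star map gives -6.000000; window check 0.1 ≤ -6.000000 < 0.5 is false → out
[8] lift (6,4): star map gives 5.055728; window check 0.1 ≤ 5.055728 < 0.5 is false → out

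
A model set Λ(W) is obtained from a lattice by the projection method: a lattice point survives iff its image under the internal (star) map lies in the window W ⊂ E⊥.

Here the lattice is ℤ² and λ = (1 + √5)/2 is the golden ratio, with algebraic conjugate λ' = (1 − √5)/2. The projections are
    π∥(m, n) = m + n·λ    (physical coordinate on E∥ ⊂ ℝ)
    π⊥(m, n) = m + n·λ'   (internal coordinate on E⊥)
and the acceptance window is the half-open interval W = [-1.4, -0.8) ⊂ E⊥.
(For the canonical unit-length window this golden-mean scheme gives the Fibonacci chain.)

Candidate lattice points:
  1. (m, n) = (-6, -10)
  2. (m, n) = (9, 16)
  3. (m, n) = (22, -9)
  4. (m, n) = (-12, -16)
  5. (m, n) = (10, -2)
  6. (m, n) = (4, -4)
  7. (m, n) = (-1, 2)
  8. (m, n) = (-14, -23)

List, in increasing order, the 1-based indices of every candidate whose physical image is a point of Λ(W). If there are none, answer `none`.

Numerically λ ≈ 1.6180 and λ' = −1/λ ≈ -0.6180.
#1 (-6,-10): internal coord -6 + (-10)·λ' = +0.1803; +0.1803 ∉ [-1.4, -0.8) → out
#2 (9,16): internal coord 9 + (16)·λ' = -0.8885; -0.8885 ∈ [-1.4, -0.8) → IN Λ
#3 (22,-9): internal coord 22 + (-9)·λ' = +27.5623; +27.5623 ∉ [-1.4, -0.8) → out
#4 (-12,-16): internal coord -12 + (-16)·λ' = -2.1115; -2.1115 ∉ [-1.4, -0.8) → out
#5 (10,-2): internal coord 10 + (-2)·λ' = +11.2361; +11.2361 ∉ [-1.4, -0.8) → out
#6 (4,-4): internal coord 4 + (-4)·λ' = +6.4721; +6.4721 ∉ [-1.4, -0.8) → out
#7 (-1,2): internal coord -1 + (2)·λ' = -2.2361; -2.2361 ∉ [-1.4, -0.8) → out
#8 (-14,-23): internal coord -14 + (-23)·λ' = +0.2148; +0.2148 ∉ [-1.4, -0.8) → out

2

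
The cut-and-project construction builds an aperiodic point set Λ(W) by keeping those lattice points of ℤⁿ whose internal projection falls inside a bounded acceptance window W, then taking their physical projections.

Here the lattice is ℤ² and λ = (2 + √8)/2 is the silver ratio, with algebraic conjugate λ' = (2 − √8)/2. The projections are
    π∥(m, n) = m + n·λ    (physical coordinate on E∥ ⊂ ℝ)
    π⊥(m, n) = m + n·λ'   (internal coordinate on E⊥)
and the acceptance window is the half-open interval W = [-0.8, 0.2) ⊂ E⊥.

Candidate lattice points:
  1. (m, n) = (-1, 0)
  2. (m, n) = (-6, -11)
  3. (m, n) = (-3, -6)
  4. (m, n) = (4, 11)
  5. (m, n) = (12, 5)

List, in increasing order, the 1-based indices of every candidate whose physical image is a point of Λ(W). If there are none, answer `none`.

Numerically λ ≈ 2.41421 and λ' = −1/λ ≈ -0.41421.
[1] lift (-1,0): star map gives -1.00000; window check -0.8 ≤ -1.00000 < 0.2 is false → out
[2] lift (-6,-11): star map gives -1.44365; window check -0.8 ≤ -1.44365 < 0.2 is false → out
[3] lift (-3,-6): star map gives -0.51472; window check -0.8 ≤ -0.51472 < 0.2 is true → IN Λ
[4] lift (4,11): star map gives -0.55635; window check -0.8 ≤ -0.55635 < 0.2 is true → IN Λ
[5] lift (12,5): star map gives 9.92893; window check -0.8 ≤ 9.92893 < 0.2 is false → out

3, 4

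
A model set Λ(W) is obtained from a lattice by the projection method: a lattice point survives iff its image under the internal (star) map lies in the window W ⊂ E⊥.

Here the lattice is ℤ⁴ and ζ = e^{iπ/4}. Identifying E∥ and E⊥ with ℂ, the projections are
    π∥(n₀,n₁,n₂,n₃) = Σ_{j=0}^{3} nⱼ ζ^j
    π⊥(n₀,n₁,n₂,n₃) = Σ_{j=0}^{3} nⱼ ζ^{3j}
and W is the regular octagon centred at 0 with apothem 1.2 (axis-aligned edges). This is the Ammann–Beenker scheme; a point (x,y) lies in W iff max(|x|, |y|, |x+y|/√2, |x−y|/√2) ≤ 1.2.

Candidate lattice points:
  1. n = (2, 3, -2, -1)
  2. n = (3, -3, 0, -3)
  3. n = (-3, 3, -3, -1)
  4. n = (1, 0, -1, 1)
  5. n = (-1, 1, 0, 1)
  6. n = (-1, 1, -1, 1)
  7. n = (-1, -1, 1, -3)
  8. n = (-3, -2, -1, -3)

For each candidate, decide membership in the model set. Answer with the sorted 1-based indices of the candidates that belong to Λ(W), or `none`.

Internal map: ζ^{3j} for j=0..3 gives (1,0), (−√2/2,√2/2), (0,−1), (√2/2,√2/2).
#1 (2, 3, -2, -1): internal (-0.828427, 3.414214); octagon support 3.414214 vs apothem 1.2 → ∉ W
#2 (3, -3, 0, -3): internal (3.000000, -4.242641); octagon support 5.121320 vs apothem 1.2 → ∉ W
#3 (-3, 3, -3, -1): internal (-5.828427, 4.414214); octagon support 7.242641 vs apothem 1.2 → ∉ W
#4 (1, 0, -1, 1): internal (1.707107, 1.707107); octagon support 2.414214 vs apothem 1.2 → ∉ W
#5 (-1, 1, 0, 1): internal (-1.000000, 1.414214); octagon support 1.707107 vs apothem 1.2 → ∉ W
#6 (-1, 1, -1, 1): internal (-1.000000, 2.414214); octagon support 2.414214 vs apothem 1.2 → ∉ W
#7 (-1, -1, 1, -3): internal (-2.414214, -3.828427); octagon support 4.414214 vs apothem 1.2 → ∉ W
#8 (-3, -2, -1, -3): internal (-3.707107, -2.535534); octagon support 4.414214 vs apothem 1.2 → ∉ W

none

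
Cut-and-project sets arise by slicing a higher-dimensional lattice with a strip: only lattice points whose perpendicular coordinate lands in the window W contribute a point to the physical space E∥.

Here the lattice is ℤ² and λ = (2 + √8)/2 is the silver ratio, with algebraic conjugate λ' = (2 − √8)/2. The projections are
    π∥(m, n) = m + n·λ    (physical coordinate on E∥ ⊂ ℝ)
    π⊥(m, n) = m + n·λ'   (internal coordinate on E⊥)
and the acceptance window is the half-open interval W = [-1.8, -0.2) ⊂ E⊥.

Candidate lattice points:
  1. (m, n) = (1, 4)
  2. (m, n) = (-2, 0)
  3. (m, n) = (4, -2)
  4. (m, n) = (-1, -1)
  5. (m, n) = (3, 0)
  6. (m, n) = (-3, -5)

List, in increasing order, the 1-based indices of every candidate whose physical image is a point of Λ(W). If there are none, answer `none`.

1, 4, 6

Compute λ' = (2−√8)/2 = -0.414214, so π⊥(m,n) = m -0.414214·n.
[1] lift (1,4): star map gives -0.656854; window check -1.8 ≤ -0.656854 < -0.2 is true → IN Λ
[2] lift (-2,0): star map gives -2.000000; window check -1.8 ≤ -2.000000 < -0.2 is false → out
[3] lift (4,-2): star map gives 4.828427; window check -1.8 ≤ 4.828427 < -0.2 is false → out
[4] lift (-1,-1): star map gives -0.585786; window check -1.8 ≤ -0.585786 < -0.2 is true → IN Λ
[5] lift (3,0): star map gives 3.000000; window check -1.8 ≤ 3.000000 < -0.2 is false → out
[6] lift (-3,-5): star map gives -0.928932; window check -1.8 ≤ -0.928932 < -0.2 is true → IN Λ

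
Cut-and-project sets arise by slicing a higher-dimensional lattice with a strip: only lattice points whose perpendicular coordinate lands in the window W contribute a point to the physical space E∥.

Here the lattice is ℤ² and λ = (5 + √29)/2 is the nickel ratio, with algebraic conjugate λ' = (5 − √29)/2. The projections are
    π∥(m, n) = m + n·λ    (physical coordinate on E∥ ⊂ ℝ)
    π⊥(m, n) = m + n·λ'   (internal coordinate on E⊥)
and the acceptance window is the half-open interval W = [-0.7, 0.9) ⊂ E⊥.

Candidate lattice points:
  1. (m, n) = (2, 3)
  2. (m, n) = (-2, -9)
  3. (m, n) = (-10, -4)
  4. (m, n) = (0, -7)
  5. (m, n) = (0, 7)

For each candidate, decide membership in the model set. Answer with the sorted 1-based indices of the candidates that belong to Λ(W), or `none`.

Compute λ' = (5−√29)/2 = -0.1926, so π⊥(m,n) = m -0.1926·n.
candidate 1: (m,n)=(2,3) → π∥ = 2+3·λ ≈ 17.5777, π⊥ = 2+3·λ' ≈ 1.4223 ∉ [-0.7, 0.9) ⇒ out
candidate 2: (m,n)=(-2,-9) → π∥ = -2-9·λ ≈ -48.7332, π⊥ = -2-9·λ' ≈ -0.2668 ∈ [-0.7, 0.9) ⇒ IN Λ
candidate 3: (m,n)=(-10,-4) → π∥ = -10-4·λ ≈ -30.7703, π⊥ = -10-4·λ' ≈ -9.2297 ∉ [-0.7, 0.9) ⇒ out
candidate 4: (m,n)=(0,-7) → π∥ = 0-7·λ ≈ -36.3481, π⊥ = 0-7·λ' ≈ 1.3481 ∉ [-0.7, 0.9) ⇒ out
candidate 5: (m,n)=(0,7) → π∥ = 0+7·λ ≈ 36.3481, π⊥ = 0+7·λ' ≈ -1.3481 ∉ [-0.7, 0.9) ⇒ out

2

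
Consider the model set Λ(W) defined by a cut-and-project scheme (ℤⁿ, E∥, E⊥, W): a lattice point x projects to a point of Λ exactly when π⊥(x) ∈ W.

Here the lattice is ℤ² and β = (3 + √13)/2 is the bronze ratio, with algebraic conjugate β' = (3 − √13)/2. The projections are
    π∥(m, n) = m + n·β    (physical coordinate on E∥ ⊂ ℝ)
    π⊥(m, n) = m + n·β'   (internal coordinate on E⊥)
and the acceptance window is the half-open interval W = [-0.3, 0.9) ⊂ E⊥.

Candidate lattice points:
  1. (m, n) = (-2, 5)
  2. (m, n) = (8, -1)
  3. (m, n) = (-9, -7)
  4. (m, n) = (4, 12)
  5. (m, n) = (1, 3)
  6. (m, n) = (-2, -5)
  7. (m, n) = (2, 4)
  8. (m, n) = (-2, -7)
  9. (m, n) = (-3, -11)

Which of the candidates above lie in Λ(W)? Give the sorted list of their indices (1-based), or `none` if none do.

β' = (3−√13)/2 ≈ -0.302776.
[1] lift (-2,5): star map gives -3.513878; window check -0.3 ≤ -3.513878 < 0.9 is false → out
[2] lift (8,-1): star map gives 8.302776; window check -0.3 ≤ 8.302776 < 0.9 is false → out
[3] lift (-9,-7): star map gives -6.880571; window check -0.3 ≤ -6.880571 < 0.9 is false → out
[4] lift (4,12): star map gives 0.366692; window check -0.3 ≤ 0.366692 < 0.9 is true → IN Λ
[5] lift (1,3): star map gives 0.091673; window check -0.3 ≤ 0.091673 < 0.9 is true → IN Λ
[6] lift (-2,-5): star map gives -0.486122; window check -0.3 ≤ -0.486122 < 0.9 is false → out
[7] lift (2,4): star map gives 0.788897; window check -0.3 ≤ 0.788897 < 0.9 is true → IN Λ
[8] lift (-2,-7): star map gives 0.119429; window check -0.3 ≤ 0.119429 < 0.9 is true → IN Λ
[9] lift (-3,-11): star map gives 0.330532; window check -0.3 ≤ 0.330532 < 0.9 is true → IN Λ

4, 5, 7, 8, 9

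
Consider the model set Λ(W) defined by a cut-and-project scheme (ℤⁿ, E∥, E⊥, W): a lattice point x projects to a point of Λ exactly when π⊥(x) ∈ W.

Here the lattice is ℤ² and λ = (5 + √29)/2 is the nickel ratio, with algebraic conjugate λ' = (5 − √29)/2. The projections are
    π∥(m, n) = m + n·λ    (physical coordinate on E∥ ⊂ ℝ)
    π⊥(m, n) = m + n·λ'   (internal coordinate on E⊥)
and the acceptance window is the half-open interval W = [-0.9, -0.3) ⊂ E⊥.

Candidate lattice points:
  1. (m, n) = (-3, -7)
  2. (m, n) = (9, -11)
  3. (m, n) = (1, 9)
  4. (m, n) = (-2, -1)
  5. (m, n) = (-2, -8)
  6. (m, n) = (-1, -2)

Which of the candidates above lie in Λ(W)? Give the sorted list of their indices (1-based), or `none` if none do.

3, 5, 6

λ' = (5−√29)/2 ≈ -0.1926.
#1 (-3,-7): internal coord -3 + (-7)·λ' = -1.6519; -1.6519 ∉ [-0.9, -0.3) → out
#2 (9,-11): internal coord 9 + (-11)·λ' = +11.1184; +11.1184 ∉ [-0.9, -0.3) → out
#3 (1,9): internal coord 1 + (9)·λ' = -0.7332; -0.7332 ∈ [-0.9, -0.3) → IN Λ
#4 (-2,-1): internal coord -2 + (-1)·λ' = -1.8074; -1.8074 ∉ [-0.9, -0.3) → out
#5 (-2,-8): internal coord -2 + (-8)·λ' = -0.4593; -0.4593 ∈ [-0.9, -0.3) → IN Λ
#6 (-1,-2): internal coord -1 + (-2)·λ' = -0.6148; -0.6148 ∈ [-0.9, -0.3) → IN Λ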